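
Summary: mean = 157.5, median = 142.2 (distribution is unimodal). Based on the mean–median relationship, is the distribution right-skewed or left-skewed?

mean − median = 157.5 − 142.2 = 15.3
mean > median ⇒ the longer tail is on the right ⇒ right-skewed (positively skewed).

right-skewed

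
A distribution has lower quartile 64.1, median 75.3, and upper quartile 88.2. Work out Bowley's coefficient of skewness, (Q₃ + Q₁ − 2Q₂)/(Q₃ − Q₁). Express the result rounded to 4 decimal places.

numerator: Q₃ + Q₁ − 2Q₂ = 88.2 + 64.1 − 2×75.3 = 1.7000
denominator: Q₃ − Q₁ = 88.2 − 64.1 = 24.1000
Bowley skewness = 1.7000 / 24.1000 ≈ 0.0705

0.0705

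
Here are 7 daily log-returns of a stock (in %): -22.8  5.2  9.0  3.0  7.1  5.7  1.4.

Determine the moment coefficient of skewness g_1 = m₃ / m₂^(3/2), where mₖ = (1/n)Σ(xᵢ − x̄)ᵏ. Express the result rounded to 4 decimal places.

-1.8197

x̄ = (-22.8 + 5.2 + 9.0 + 3.0 + 7.1 + 5.7 + 1.4) / 7 = 1.2286
deviations (xᵢ − x̄): -24.0286, 3.9714, 7.7714, 1.7714, 5.8714, 4.4714, 0.1714
Σ(xᵢ − x̄)² = 711.1743 ⇒ m₂ = 711.1743/7 = 101.59633
Σ(xᵢ − x̄)³ = -13044.0620 ⇒ m₃ = -13044.0620/7 = -1863.43742
m₂^(3/2) = 101.59633^(1.5) = 1024.04020
g_1 = m₃ / m₂^(3/2) = -1863.43742 / 1024.04020 ≈ -1.8197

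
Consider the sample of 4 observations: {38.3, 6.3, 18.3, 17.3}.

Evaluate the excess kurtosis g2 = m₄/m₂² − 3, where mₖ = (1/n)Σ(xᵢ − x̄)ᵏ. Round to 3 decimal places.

x̄ = 20.0500
Σ(xᵢ − x̄)² = 532.7500 ⇒ m₂ = 133.18750
Σ(xᵢ − x̄)⁴ = 146741.8281 ⇒ m₄ = 36685.45703
m₂² = 17738.91016
g2 = m₄/m₂² − 3 = 2.06808 − 3 ≈ -0.932

-0.932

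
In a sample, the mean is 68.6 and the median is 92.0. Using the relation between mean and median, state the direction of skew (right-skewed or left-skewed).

left-skewed

mean − median = 68.6 − 92.0 = -23.4
mean < median ⇒ the longer tail is on the left ⇒ left-skewed (negatively skewed).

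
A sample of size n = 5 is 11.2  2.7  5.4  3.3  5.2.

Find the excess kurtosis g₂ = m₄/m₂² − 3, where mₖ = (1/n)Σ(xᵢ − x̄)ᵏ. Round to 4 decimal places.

-0.3022

x̄ = 5.5600
Σ(xᵢ − x̄)² = 45.2520 ⇒ m₂ = 9.05040
Σ(xᵢ − x̄)⁴ = 1104.8615 ⇒ m₄ = 220.97231
m₂² = 81.90974
g₂ = m₄/m₂² − 3 = 2.69775 − 3 ≈ -0.3022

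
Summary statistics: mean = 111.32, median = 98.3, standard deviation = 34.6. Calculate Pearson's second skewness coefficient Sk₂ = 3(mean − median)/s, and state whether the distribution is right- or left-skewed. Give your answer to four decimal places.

1.1289, right-skewed

Sk₂ = 3(111.32 − 98.3) / 34.6 = 3 × 13.0200 / 34.6
    = 39.0600 / 34.6 ≈ 1.1289
Sk₂ > 0 ⇒ mean > median ⇒ right-skewed (positive skew).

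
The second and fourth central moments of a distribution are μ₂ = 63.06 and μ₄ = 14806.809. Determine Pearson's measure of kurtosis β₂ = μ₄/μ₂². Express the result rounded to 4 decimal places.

μ₂² = 63.06² = 3976.56360
μ₄/μ₂² = 14806.809 / 3976.56360 = 3.72352
β₂ ≈ 3.7235

3.7235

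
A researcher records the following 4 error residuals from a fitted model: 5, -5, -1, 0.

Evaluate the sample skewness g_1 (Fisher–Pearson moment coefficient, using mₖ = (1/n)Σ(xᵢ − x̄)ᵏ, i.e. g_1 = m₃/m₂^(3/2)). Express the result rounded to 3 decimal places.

x̄ = (5 - 5 - 1 + 0) / 4 = -0.2500
deviations (xᵢ − x̄): 5.2500, -4.7500, -0.7500, 0.2500
Σ(xᵢ − x̄)² = 50.7500 ⇒ m₂ = 50.7500/4 = 12.68750
Σ(xᵢ − x̄)³ = 37.1250 ⇒ m₃ = 37.1250/4 = 9.28125
m₂^(3/2) = 12.68750^(1.5) = 45.19226
g_1 = m₃ / m₂^(3/2) = 9.28125 / 45.19226 ≈ 0.205

0.205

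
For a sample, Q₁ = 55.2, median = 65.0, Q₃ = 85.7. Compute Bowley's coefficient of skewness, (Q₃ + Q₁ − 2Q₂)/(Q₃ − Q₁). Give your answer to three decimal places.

numerator: Q₃ + Q₁ − 2Q₂ = 85.7 + 55.2 − 2×65.0 = 10.9000
denominator: Q₃ − Q₁ = 85.7 − 55.2 = 30.5000
Bowley skewness = 10.9000 / 30.5000 ≈ 0.357

0.357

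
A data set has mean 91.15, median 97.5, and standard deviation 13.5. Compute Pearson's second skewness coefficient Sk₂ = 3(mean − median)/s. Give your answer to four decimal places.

Sk₂ = 3(91.15 − 97.5) / 13.5 = 3 × -6.3500 / 13.5
    = -19.0500 / 13.5 ≈ -1.4111

-1.4111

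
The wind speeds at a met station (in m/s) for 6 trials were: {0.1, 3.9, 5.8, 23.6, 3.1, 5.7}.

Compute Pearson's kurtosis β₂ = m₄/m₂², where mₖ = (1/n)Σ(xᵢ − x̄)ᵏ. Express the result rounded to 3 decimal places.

x̄ = 7.0333
Σ(xᵢ − x̄)² = 351.1133 ⇒ m₂ = 58.51889
Σ(xᵢ − x̄)⁴ = 77977.2921 ⇒ m₄ = 12996.21535
m₂² = 3424.46036
β₂ = m₄/m₂² = 12996.21535 / 3424.46036 ≈ 3.795

3.795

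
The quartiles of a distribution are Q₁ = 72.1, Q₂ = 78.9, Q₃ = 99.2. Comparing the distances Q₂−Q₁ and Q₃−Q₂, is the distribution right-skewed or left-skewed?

right-skewed

Q₂ − Q₁ = 6.8;  Q₃ − Q₂ = 20.3
Q₃ − Q₂ > Q₂ − Q₁ ⇒ the upper half is more spread out ⇒ right-skewed.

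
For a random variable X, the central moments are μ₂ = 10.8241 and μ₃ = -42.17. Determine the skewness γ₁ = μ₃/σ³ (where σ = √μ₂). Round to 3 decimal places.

σ = √μ₂ = √10.8241 = 3.29000
σ³ = μ₂^(3/2) = 35.61129
γ₁ = μ₃/σ³ = -42.17 / 35.61129 ≈ -1.184

-1.184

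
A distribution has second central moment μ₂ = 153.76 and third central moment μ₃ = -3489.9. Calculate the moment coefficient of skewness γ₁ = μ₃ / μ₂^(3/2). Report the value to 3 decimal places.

σ = √μ₂ = √153.76 = 12.40000
σ³ = μ₂^(3/2) = 1906.62400
γ₁ = μ₃/σ³ = -3489.9 / 1906.62400 ≈ -1.830

-1.830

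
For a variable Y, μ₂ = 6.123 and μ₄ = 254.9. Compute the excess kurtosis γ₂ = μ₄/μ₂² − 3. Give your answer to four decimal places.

3.7989

μ₂² = 6.123² = 37.49113
μ₄/μ₂² = 254.9 / 37.49113 = 6.79894
γ₂ = 6.79894 − 3 ≈ 3.7989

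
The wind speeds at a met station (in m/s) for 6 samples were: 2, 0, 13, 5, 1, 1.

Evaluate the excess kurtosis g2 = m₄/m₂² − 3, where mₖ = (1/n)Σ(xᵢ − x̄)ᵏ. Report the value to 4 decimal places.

x̄ = 3.6667
Σ(xᵢ − x̄)² = 119.3333 ⇒ m₂ = 19.88889
Σ(xᵢ − x̄)⁴ = 7881.1111 ⇒ m₄ = 1313.51852
m₂² = 395.56790
g2 = m₄/m₂² − 3 = 3.32059 − 3 ≈ 0.3206

0.3206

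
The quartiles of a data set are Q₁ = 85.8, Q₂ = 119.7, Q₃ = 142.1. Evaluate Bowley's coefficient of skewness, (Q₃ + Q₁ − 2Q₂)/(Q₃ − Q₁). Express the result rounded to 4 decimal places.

numerator: Q₃ + Q₁ − 2Q₂ = 142.1 + 85.8 − 2×119.7 = -11.5000
denominator: Q₃ − Q₁ = 142.1 − 85.8 = 56.3000
Bowley skewness = -11.5000 / 56.3000 ≈ -0.2043

-0.2043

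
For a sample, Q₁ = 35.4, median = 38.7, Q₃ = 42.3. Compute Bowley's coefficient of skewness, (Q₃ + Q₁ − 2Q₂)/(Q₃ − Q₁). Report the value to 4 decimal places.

0.0435

numerator: Q₃ + Q₁ − 2Q₂ = 42.3 + 35.4 − 2×38.7 = 0.3000
denominator: Q₃ − Q₁ = 42.3 − 35.4 = 6.9000
Bowley skewness = 0.3000 / 6.9000 ≈ 0.0435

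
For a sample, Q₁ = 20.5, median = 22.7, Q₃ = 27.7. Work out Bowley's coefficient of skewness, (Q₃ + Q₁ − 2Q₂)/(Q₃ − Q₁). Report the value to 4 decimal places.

numerator: Q₃ + Q₁ − 2Q₂ = 27.7 + 20.5 − 2×22.7 = 2.8000
denominator: Q₃ − Q₁ = 27.7 − 20.5 = 7.2000
Bowley skewness = 2.8000 / 7.2000 ≈ 0.3889

0.3889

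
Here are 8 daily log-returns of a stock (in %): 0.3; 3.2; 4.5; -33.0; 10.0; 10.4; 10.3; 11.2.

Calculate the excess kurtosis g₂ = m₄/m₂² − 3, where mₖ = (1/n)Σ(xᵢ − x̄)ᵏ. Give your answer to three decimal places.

x̄ = 2.1125
Σ(xᵢ − x̄)² = 1523.5687 ⇒ m₂ = 190.44609
Σ(xᵢ − x̄)⁴ = 1539957.9848 ⇒ m₄ = 192494.74810
m₂² = 36269.71462
g₂ = m₄/m₂² − 3 = 5.30731 − 3 ≈ 2.307

2.307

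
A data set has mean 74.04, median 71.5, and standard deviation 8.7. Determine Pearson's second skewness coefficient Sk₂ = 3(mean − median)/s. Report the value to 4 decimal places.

Sk₂ = 3(74.04 − 71.5) / 8.7 = 3 × 2.5400 / 8.7
    = 7.6200 / 8.7 ≈ 0.8759

0.8759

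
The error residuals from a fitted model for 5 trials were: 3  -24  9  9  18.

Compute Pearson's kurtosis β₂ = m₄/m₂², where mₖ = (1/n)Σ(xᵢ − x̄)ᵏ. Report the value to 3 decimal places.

2.777

x̄ = 3.0000
Σ(xᵢ − x̄)² = 1026.0000 ⇒ m₂ = 205.20000
Σ(xᵢ − x̄)⁴ = 584658.0000 ⇒ m₄ = 116931.60000
m₂² = 42107.04000
β₂ = m₄/m₂² = 116931.60000 / 42107.04000 ≈ 2.777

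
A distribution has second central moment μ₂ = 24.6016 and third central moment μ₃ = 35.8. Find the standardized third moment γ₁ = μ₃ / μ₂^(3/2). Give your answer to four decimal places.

0.2934

σ = √μ₂ = √24.6016 = 4.96000
σ³ = μ₂^(3/2) = 122.02394
γ₁ = μ₃/σ³ = 35.8 / 122.02394 ≈ 0.2934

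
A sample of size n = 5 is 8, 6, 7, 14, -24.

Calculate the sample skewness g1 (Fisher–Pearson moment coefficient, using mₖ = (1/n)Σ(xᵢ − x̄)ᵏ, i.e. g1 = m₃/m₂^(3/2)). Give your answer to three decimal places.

x̄ = (8 + 6 + 7 + 14 - 24) / 5 = 2.2000
deviations (xᵢ − x̄): 5.8000, 3.8000, 4.8000, 11.8000, -26.2000
Σ(xᵢ − x̄)² = 896.8000 ⇒ m₂ = 896.8000/5 = 179.36000
Σ(xᵢ − x̄)³ = -15981.1200 ⇒ m₃ = -15981.1200/5 = -3196.22400
m₂^(3/2) = 179.36000^(1.5) = 2402.08512
g1 = m₃ / m₂^(3/2) = -3196.22400 / 2402.08512 ≈ -1.331

-1.331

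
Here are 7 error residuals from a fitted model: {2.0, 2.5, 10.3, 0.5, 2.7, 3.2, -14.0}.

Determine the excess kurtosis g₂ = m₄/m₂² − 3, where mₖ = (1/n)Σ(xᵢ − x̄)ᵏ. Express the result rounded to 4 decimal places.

x̄ = 1.0286
Σ(xᵢ − x̄)² = 322.7143 ⇒ m₂ = 46.10204
Σ(xᵢ − x̄)⁴ = 58436.5271 ⇒ m₄ = 8348.07530
m₂² = 2125.39817
g₂ = m₄/m₂² − 3 = 3.92777 − 3 ≈ 0.9278

0.9278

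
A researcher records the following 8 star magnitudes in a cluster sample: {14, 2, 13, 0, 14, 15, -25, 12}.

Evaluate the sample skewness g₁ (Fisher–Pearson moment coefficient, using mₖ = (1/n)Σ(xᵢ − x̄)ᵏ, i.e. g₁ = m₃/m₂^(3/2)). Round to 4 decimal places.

x̄ = (14 + 2 + 13 + 0 + 14 + 15 - 25 + 12) / 8 = 5.6250
deviations (xᵢ − x̄): 8.3750, -3.6250, 7.3750, -5.6250, 8.3750, 9.3750, -30.6250, 6.3750
Σ(xᵢ − x̄)² = 1305.8750 ⇒ m₂ = 1305.8750/8 = 163.23438
Σ(xᵢ − x̄)³ = -26289.4688 ⇒ m₃ = -26289.4688/8 = -3286.18359
m₂^(3/2) = 163.23438^(1.5) = 2085.53475
g₁ = m₃ / m₂^(3/2) = -3286.18359 / 2085.53475 ≈ -1.5757

-1.5757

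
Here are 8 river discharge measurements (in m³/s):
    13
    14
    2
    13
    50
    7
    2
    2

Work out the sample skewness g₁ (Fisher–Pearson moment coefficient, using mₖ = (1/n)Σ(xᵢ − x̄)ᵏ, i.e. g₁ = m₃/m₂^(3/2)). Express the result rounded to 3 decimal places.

1.791

x̄ = (13 + 14 + 2 + 13 + 50 + 7 + 2 + 2) / 8 = 12.8750
deviations (xᵢ − x̄): 0.1250, 1.1250, -10.8750, 0.1250, 37.1250, -5.8750, -10.8750, -10.8750
Σ(xᵢ − x̄)² = 1768.8750 ⇒ m₂ = 1768.8750/8 = 221.10938
Σ(xᵢ − x̄)³ = 47108.3438 ⇒ m₃ = 47108.3438/8 = 5888.54297
m₂^(3/2) = 221.10938^(1.5) = 3287.84046
g₁ = m₃ / m₂^(3/2) = 5888.54297 / 3287.84046 ≈ 1.791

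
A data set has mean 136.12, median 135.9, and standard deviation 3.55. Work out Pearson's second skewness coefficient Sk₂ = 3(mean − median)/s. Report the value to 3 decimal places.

0.186

Sk₂ = 3(136.12 − 135.9) / 3.55 = 3 × 0.2200 / 3.55
    = 0.6600 / 3.55 ≈ 0.186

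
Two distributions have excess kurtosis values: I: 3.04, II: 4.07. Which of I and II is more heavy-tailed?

Higher excess kurtosis ⇒ heavier tails relative to the normal distribution.
3.04 vs 4.07: the larger is 4.07, so II has heavier tails.

II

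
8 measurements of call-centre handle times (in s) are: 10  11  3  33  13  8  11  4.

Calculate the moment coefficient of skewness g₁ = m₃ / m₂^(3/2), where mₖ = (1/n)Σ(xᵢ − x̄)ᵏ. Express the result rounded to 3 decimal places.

x̄ = (10 + 11 + 3 + 33 + 13 + 8 + 11 + 4) / 8 = 11.6250
deviations (xᵢ − x̄): -1.6250, -0.6250, -8.6250, 21.3750, 1.3750, -3.6250, -0.6250, -7.6250
Σ(xᵢ − x̄)² = 607.8750 ⇒ m₂ = 607.8750/8 = 75.98438
Σ(xᵢ − x̄)³ = 8631.2813 ⇒ m₃ = 8631.2813/8 = 1078.91016
m₂^(3/2) = 75.98438^(1.5) = 662.34833
g₁ = m₃ / m₂^(3/2) = 1078.91016 / 662.34833 ≈ 1.629

1.629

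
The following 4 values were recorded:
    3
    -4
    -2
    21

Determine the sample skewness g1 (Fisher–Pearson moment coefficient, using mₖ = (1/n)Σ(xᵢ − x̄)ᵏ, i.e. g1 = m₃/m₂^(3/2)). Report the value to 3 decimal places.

x̄ = (3 - 4 - 2 + 21) / 4 = 4.5000
deviations (xᵢ − x̄): -1.5000, -8.5000, -6.5000, 16.5000
Σ(xᵢ − x̄)² = 389.0000 ⇒ m₂ = 389.0000/4 = 97.25000
Σ(xᵢ − x̄)³ = 3600.0000 ⇒ m₃ = 3600.0000/4 = 900.00000
m₂^(3/2) = 97.25000^(1.5) = 959.03491
g1 = m₃ / m₂^(3/2) = 900.00000 / 959.03491 ≈ 0.938

0.938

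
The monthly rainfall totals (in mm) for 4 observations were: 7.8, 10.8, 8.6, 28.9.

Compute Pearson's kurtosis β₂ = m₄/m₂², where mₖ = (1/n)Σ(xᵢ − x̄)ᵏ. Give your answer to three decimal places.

x̄ = 14.0250
Σ(xᵢ − x̄)² = 299.8475 ⇒ m₂ = 74.96187
Σ(xᵢ − x̄)⁴ = 51434.4224 ⇒ m₄ = 12858.60561
m₂² = 5619.28270
β₂ = m₄/m₂² = 12858.60561 / 5619.28270 ≈ 2.288

2.288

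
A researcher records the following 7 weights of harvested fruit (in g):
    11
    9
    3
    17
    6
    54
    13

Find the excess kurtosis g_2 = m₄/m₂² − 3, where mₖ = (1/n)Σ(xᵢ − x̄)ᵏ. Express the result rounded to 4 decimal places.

1.5481

x̄ = 16.1429
Σ(xᵢ − x̄)² = 1796.8571 ⇒ m₂ = 256.69388
Σ(xᵢ − x̄)⁴ = 2097778.7464 ⇒ m₄ = 299682.67805
m₂² = 65891.74677
g_2 = m₄/m₂² − 3 = 4.54811 − 3 ≈ 1.5481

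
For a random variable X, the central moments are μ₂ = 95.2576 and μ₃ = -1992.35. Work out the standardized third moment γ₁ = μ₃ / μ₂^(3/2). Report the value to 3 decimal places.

-2.143

σ = √μ₂ = √95.2576 = 9.76000
σ³ = μ₂^(3/2) = 929.71418
γ₁ = μ₃/σ³ = -1992.35 / 929.71418 ≈ -2.143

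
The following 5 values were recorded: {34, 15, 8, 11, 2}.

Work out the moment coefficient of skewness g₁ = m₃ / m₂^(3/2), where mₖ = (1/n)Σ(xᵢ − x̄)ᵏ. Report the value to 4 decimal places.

0.9409

x̄ = (34 + 15 + 8 + 11 + 2) / 5 = 14.0000
deviations (xᵢ − x̄): 20.0000, 1.0000, -6.0000, -3.0000, -12.0000
Σ(xᵢ − x̄)² = 590.0000 ⇒ m₂ = 590.0000/5 = 118.00000
Σ(xᵢ − x̄)³ = 6030.0000 ⇒ m₃ = 6030.0000/5 = 1206.00000
m₂^(3/2) = 118.00000^(1.5) = 1281.80810
g₁ = m₃ / m₂^(3/2) = 1206.00000 / 1281.80810 ≈ 0.9409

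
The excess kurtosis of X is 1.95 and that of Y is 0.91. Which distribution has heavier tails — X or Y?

Higher excess kurtosis ⇒ heavier tails relative to the normal distribution.
1.95 vs 0.91: the larger is 1.95, so X has heavier tails.

X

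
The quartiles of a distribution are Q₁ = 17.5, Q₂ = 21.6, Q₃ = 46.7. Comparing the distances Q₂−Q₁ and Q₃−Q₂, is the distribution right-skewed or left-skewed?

right-skewed

Q₂ − Q₁ = 4.1;  Q₃ − Q₂ = 25.1
Q₃ − Q₂ > Q₂ − Q₁ ⇒ the upper half is more spread out ⇒ right-skewed.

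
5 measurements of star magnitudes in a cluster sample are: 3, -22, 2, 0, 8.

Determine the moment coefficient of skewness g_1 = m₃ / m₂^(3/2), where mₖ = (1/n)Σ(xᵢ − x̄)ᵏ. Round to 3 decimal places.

-1.254

x̄ = (3 - 22 + 2 + 0 + 8) / 5 = -1.8000
deviations (xᵢ − x̄): 4.8000, -20.2000, 3.8000, 1.8000, 9.8000
Σ(xᵢ − x̄)² = 544.8000 ⇒ m₂ = 544.8000/5 = 108.96000
Σ(xᵢ − x̄)³ = -7129.9200 ⇒ m₃ = -7129.9200/5 = -1425.98400
m₂^(3/2) = 108.96000^(1.5) = 1137.36705
g_1 = m₃ / m₂^(3/2) = -1425.98400 / 1137.36705 ≈ -1.254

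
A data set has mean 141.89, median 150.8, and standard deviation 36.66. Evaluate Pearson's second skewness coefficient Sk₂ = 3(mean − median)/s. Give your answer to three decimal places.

Sk₂ = 3(141.89 − 150.8) / 36.66 = 3 × -8.9100 / 36.66
    = -26.7300 / 36.66 ≈ -0.729

-0.729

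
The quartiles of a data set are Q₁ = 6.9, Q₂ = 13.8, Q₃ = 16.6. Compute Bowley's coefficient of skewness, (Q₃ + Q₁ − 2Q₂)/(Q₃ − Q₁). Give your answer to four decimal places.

-0.4227

numerator: Q₃ + Q₁ − 2Q₂ = 16.6 + 6.9 − 2×13.8 = -4.1000
denominator: Q₃ − Q₁ = 16.6 − 6.9 = 9.7000
Bowley skewness = -4.1000 / 9.7000 ≈ -0.4227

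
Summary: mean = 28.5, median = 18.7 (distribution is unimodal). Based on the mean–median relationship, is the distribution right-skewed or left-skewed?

mean − median = 28.5 − 18.7 = 9.8
mean > median ⇒ the longer tail is on the right ⇒ right-skewed (positively skewed).

right-skewed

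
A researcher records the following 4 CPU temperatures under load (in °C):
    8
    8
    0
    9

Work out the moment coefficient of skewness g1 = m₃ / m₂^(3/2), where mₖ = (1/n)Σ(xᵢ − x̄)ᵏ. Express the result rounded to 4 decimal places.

-1.1100

x̄ = (8 + 8 + 0 + 9) / 4 = 6.2500
deviations (xᵢ − x̄): 1.7500, 1.7500, -6.2500, 2.7500
Σ(xᵢ − x̄)² = 52.7500 ⇒ m₂ = 52.7500/4 = 13.18750
Σ(xᵢ − x̄)³ = -212.6250 ⇒ m₃ = -212.6250/4 = -53.15625
m₂^(3/2) = 13.18750^(1.5) = 47.88988
g1 = m₃ / m₂^(3/2) = -53.15625 / 47.88988 ≈ -1.1100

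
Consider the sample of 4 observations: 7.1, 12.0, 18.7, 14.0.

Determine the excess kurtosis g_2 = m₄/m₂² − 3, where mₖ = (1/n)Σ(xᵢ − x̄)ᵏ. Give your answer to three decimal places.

-1.112

x̄ = 12.9500
Σ(xᵢ − x̄)² = 69.2900 ⇒ m₂ = 17.32250
Σ(xᵢ − x̄)⁴ = 2266.3384 ⇒ m₄ = 566.58461
m₂² = 300.06901
g_2 = m₄/m₂² − 3 = 1.88818 − 3 ≈ -1.112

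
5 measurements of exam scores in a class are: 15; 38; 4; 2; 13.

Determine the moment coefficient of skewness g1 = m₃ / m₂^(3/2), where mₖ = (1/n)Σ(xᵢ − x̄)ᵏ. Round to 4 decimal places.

x̄ = (15 + 38 + 4 + 2 + 13) / 5 = 14.4000
deviations (xᵢ − x̄): 0.6000, 23.6000, -10.4000, -12.4000, -1.4000
Σ(xᵢ − x̄)² = 821.2000 ⇒ m₂ = 821.2000/5 = 164.24000
Σ(xᵢ − x̄)³ = 10110.2400 ⇒ m₃ = 10110.2400/5 = 2022.04800
m₂^(3/2) = 164.24000^(1.5) = 2104.83669
g1 = m₃ / m₂^(3/2) = 2022.04800 / 2104.83669 ≈ 0.9607

0.9607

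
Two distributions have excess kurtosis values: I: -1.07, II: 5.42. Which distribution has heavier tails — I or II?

Higher excess kurtosis ⇒ heavier tails relative to the normal distribution.
-1.07 vs 5.42: the larger is 5.42, so II has heavier tails. (II is leptokurtic — heavier-than-normal tails; the other is platykurtic.)

II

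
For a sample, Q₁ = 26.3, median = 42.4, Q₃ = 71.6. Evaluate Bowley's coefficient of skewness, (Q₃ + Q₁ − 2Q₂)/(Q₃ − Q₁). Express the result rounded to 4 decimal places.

0.2892

numerator: Q₃ + Q₁ − 2Q₂ = 71.6 + 26.3 − 2×42.4 = 13.1000
denominator: Q₃ − Q₁ = 71.6 − 26.3 = 45.3000
Bowley skewness = 13.1000 / 45.3000 ≈ 0.2892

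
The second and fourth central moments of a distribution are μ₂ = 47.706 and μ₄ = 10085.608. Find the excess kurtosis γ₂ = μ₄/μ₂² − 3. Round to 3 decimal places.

1.432

μ₂² = 47.706² = 2275.86244
μ₄/μ₂² = 10085.608 / 2275.86244 = 4.43155
γ₂ = 4.43155 − 3 ≈ 1.432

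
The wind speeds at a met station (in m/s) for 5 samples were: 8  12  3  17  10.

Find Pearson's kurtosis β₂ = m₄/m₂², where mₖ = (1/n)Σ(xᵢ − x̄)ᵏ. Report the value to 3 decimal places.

x̄ = 10.0000
Σ(xᵢ − x̄)² = 106.0000 ⇒ m₂ = 21.20000
Σ(xᵢ − x̄)⁴ = 4834.0000 ⇒ m₄ = 966.80000
m₂² = 449.44000
β₂ = m₄/m₂² = 966.80000 / 449.44000 ≈ 2.151

2.151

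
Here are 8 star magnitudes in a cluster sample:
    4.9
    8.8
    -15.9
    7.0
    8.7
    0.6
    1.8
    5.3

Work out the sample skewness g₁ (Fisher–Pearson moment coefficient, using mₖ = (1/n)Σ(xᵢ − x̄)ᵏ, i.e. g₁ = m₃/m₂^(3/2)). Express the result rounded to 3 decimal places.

-1.701

x̄ = (4.9 + 8.8 - 15.9 + 7.0 + 8.7 + 0.6 + 1.8 + 5.3) / 8 = 2.6500
deviations (xᵢ − x̄): 2.2500, 6.1500, -18.5500, 4.3500, 6.0500, -2.0500, -0.8500, 2.6500
Σ(xᵢ − x̄)² = 454.4600 ⇒ m₂ = 454.4600/8 = 56.80750
Σ(xᵢ − x̄)³ = -5825.9640 ⇒ m₃ = -5825.9640/8 = -728.24550
m₂^(3/2) = 56.80750^(1.5) = 428.16239
g₁ = m₃ / m₂^(3/2) = -728.24550 / 428.16239 ≈ -1.701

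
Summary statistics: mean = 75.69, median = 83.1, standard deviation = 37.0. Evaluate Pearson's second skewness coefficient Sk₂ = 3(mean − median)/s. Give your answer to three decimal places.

Sk₂ = 3(75.69 − 83.1) / 37.0 = 3 × -7.4100 / 37.0
    = -22.2300 / 37.0 ≈ -0.601

-0.601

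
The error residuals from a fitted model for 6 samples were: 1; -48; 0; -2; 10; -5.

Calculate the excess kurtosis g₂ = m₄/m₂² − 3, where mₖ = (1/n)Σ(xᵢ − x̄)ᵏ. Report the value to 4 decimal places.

x̄ = -7.3333
Σ(xᵢ − x̄)² = 2111.3333 ⇒ m₂ = 351.88889
Σ(xᵢ − x̄)⁴ = 2833801.1111 ⇒ m₄ = 472300.18519
m₂² = 123825.79012
g₂ = m₄/m₂² − 3 = 3.81423 − 3 ≈ 0.8142

0.8142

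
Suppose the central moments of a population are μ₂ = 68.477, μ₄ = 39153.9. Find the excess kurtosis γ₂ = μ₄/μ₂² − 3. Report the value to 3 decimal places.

μ₂² = 68.477² = 4689.09953
μ₄/μ₂² = 39153.9 / 4689.09953 = 8.34998
γ₂ = 8.34998 − 3 ≈ 5.350

5.350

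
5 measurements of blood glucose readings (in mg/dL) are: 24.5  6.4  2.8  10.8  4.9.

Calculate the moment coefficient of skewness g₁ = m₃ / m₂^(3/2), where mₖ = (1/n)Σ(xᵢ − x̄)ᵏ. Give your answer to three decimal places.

x̄ = (24.5 + 6.4 + 2.8 + 10.8 + 4.9) / 5 = 9.8800
deviations (xᵢ − x̄): 14.6200, -3.4800, -7.0800, 0.9200, -4.9800
Σ(xᵢ − x̄)² = 301.6280 ⇒ m₂ = 301.6280/5 = 60.32560
Σ(xᵢ − x̄)³ = 2605.1767 ⇒ m₃ = 2605.1767/5 = 521.03534
m₂^(3/2) = 60.32560^(1.5) = 468.54626
g₁ = m₃ / m₂^(3/2) = 521.03534 / 468.54626 ≈ 1.112

1.112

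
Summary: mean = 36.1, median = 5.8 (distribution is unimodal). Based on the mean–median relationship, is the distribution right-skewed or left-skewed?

right-skewed

mean − median = 36.1 − 5.8 = 30.3
mean > median ⇒ the longer tail is on the right ⇒ right-skewed (positively skewed).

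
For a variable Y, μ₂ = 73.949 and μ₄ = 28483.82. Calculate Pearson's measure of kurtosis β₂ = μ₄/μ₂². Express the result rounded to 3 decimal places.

5.209

μ₂² = 73.949² = 5468.45460
μ₄/μ₂² = 28483.82 / 5468.45460 = 5.20875
β₂ ≈ 5.209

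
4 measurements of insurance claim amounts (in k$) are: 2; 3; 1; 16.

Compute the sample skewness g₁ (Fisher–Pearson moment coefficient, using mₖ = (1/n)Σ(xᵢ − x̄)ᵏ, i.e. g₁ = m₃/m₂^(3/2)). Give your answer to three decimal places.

x̄ = (2 + 3 + 1 + 16) / 4 = 5.5000
deviations (xᵢ − x̄): -3.5000, -2.5000, -4.5000, 10.5000
Σ(xᵢ − x̄)² = 149.0000 ⇒ m₂ = 149.0000/4 = 37.25000
Σ(xᵢ − x̄)³ = 1008.0000 ⇒ m₃ = 1008.0000/4 = 252.00000
m₂^(3/2) = 37.25000^(1.5) = 227.34710
g₁ = m₃ / m₂^(3/2) = 252.00000 / 227.34710 ≈ 1.108

1.108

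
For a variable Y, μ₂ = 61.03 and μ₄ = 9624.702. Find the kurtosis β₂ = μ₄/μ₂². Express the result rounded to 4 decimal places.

μ₂² = 61.03² = 3724.66090
μ₄/μ₂² = 9624.702 / 3724.66090 = 2.58405
β₂ ≈ 2.5840

2.5840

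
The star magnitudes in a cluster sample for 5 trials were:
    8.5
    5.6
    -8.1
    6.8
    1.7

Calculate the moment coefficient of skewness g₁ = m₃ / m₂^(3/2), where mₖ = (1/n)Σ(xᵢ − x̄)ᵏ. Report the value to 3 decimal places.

x̄ = (8.5 + 5.6 - 8.1 + 6.8 + 1.7) / 5 = 2.9000
deviations (xᵢ − x̄): 5.6000, 2.7000, -11.0000, 3.9000, -1.2000
Σ(xᵢ − x̄)² = 176.3000 ⇒ m₂ = 176.3000/5 = 35.26000
Σ(xᵢ − x̄)³ = -1078.1100 ⇒ m₃ = -1078.1100/5 = -215.62200
m₂^(3/2) = 35.26000^(1.5) = 209.37434
g₁ = m₃ / m₂^(3/2) = -215.62200 / 209.37434 ≈ -1.030

-1.030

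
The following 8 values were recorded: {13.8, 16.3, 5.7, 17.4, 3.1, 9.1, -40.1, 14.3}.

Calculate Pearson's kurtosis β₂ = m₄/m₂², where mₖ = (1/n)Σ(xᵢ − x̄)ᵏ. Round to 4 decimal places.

5.3410

x̄ = 4.9500
Σ(xᵢ − x̄)² = 2500.2800 ⇒ m₂ = 312.53500
Σ(xᵢ − x̄)⁴ = 4173587.1610 ⇒ m₄ = 521698.39512
m₂² = 97678.12623
β₂ = m₄/m₂² = 521698.39512 / 97678.12623 ≈ 5.3410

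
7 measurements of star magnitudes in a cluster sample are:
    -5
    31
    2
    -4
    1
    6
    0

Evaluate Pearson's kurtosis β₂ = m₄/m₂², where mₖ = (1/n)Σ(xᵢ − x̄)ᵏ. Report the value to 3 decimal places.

4.369

x̄ = 4.4286
Σ(xᵢ − x̄)² = 905.7143 ⇒ m₂ = 129.38776
Σ(xᵢ − x̄)⁴ = 512006.9854 ⇒ m₄ = 73143.85506
m₂² = 16741.19117
β₂ = m₄/m₂² = 73143.85506 / 16741.19117 ≈ 4.369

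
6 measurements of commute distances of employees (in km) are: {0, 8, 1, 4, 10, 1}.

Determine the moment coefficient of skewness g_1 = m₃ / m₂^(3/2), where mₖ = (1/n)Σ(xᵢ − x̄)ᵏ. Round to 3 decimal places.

0.498

x̄ = (0 + 8 + 1 + 4 + 10 + 1) / 6 = 4.0000
deviations (xᵢ − x̄): -4.0000, 4.0000, -3.0000, 0.0000, 6.0000, -3.0000
Σ(xᵢ − x̄)² = 86.0000 ⇒ m₂ = 86.0000/6 = 14.33333
Σ(xᵢ − x̄)³ = 162.0000 ⇒ m₃ = 162.0000/6 = 27.00000
m₂^(3/2) = 14.33333^(1.5) = 54.26512
g_1 = m₃ / m₂^(3/2) = 27.00000 / 54.26512 ≈ 0.498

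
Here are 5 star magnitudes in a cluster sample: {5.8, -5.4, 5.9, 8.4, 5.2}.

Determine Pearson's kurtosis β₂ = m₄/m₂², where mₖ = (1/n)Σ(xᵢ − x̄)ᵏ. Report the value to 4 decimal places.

x̄ = 3.9800
Σ(xᵢ − x̄)² = 116.0080 ⇒ m₂ = 23.20160
Σ(xᵢ − x̄)⁴ = 8149.7024 ⇒ m₄ = 1629.94049
m₂² = 538.31424
β₂ = m₄/m₂² = 1629.94049 / 538.31424 ≈ 3.0279

3.0279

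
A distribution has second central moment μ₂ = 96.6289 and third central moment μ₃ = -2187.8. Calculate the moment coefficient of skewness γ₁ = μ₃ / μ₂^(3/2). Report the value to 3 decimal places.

σ = √μ₂ = √96.6289 = 9.83000
σ³ = μ₂^(3/2) = 949.86209
γ₁ = μ₃/σ³ = -2187.8 / 949.86209 ≈ -2.303

-2.303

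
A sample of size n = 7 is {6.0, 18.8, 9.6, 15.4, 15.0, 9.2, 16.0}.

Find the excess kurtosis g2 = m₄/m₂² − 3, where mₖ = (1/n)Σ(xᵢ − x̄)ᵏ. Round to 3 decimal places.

-1.310

x̄ = 12.8571
Σ(xᵢ − x̄)² = 127.2571 ⇒ m₂ = 18.17959
Σ(xᵢ − x̄)⁴ = 3910.1428 ⇒ m₄ = 558.59183
m₂² = 330.49756
g2 = m₄/m₂² − 3 = 1.69015 − 3 ≈ -1.310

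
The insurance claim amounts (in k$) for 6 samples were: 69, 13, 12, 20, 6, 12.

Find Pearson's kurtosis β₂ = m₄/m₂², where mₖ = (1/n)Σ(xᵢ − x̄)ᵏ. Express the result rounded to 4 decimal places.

x̄ = 22.0000
Σ(xᵢ − x̄)² = 2750.0000 ⇒ m₂ = 458.33333
Σ(xᵢ − x̄)⁴ = 4971794.0000 ⇒ m₄ = 828632.33333
m₂² = 210069.44444
β₂ = m₄/m₂² = 828632.33333 / 210069.44444 ≈ 3.9446

3.9446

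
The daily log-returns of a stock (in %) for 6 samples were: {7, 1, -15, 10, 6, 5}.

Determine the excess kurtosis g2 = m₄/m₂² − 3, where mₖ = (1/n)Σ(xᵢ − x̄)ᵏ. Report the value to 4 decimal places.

x̄ = 2.3333
Σ(xᵢ − x̄)² = 403.3333 ⇒ m₂ = 67.22222
Σ(xᵢ − x̄)⁴ = 94430.4444 ⇒ m₄ = 15738.40741
m₂² = 4518.82716
g2 = m₄/m₂² − 3 = 3.48285 − 3 ≈ 0.4829

0.4829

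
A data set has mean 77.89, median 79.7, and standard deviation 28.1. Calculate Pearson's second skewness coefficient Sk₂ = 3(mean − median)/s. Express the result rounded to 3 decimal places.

-0.193

Sk₂ = 3(77.89 − 79.7) / 28.1 = 3 × -1.8100 / 28.1
    = -5.4300 / 28.1 ≈ -0.193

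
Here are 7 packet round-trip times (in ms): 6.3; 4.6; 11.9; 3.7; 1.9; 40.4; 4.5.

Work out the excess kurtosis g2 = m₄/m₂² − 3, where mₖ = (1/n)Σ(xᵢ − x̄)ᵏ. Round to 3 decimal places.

x̄ = 10.4714
Σ(xᵢ − x̄)² = 1104.6143 ⇒ m₂ = 157.80204
Σ(xᵢ − x̄)⁴ = 812580.2785 ⇒ m₄ = 116082.89692
m₂² = 24901.48409
g2 = m₄/m₂² − 3 = 4.66169 − 3 ≈ 1.662

1.662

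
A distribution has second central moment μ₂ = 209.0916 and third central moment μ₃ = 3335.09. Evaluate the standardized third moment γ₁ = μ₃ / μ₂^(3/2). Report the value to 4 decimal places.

1.1031

σ = √μ₂ = √209.0916 = 14.46000
σ³ = μ₂^(3/2) = 3023.46454
γ₁ = μ₃/σ³ = 3335.09 / 3023.46454 ≈ 1.1031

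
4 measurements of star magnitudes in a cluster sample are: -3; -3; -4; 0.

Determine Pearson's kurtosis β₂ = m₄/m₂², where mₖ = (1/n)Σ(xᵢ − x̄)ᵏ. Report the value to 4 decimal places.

x̄ = -2.5000
Σ(xᵢ − x̄)² = 9.0000 ⇒ m₂ = 2.25000
Σ(xᵢ − x̄)⁴ = 44.2500 ⇒ m₄ = 11.06250
m₂² = 5.06250
β₂ = m₄/m₂² = 11.06250 / 5.06250 ≈ 2.1852

2.1852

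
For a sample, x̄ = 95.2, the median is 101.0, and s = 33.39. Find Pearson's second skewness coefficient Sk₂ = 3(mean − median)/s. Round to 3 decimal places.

-0.521

Sk₂ = 3(95.2 − 101.0) / 33.39 = 3 × -5.8000 / 33.39
    = -17.4000 / 33.39 ≈ -0.521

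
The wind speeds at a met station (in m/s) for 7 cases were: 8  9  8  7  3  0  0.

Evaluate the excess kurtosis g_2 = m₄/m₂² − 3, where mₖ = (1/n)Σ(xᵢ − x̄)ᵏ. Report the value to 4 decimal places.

x̄ = 5.0000
Σ(xᵢ − x̄)² = 92.0000 ⇒ m₂ = 13.14286
Σ(xᵢ − x̄)⁴ = 1700.0000 ⇒ m₄ = 242.85714
m₂² = 172.73469
g_2 = m₄/m₂² − 3 = 1.40595 − 3 ≈ -1.5940

-1.5940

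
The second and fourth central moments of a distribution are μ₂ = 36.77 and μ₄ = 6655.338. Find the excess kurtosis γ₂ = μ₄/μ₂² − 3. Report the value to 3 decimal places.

1.922

μ₂² = 36.77² = 1352.03290
μ₄/μ₂² = 6655.338 / 1352.03290 = 4.92247
γ₂ = 4.92247 − 3 ≈ 1.922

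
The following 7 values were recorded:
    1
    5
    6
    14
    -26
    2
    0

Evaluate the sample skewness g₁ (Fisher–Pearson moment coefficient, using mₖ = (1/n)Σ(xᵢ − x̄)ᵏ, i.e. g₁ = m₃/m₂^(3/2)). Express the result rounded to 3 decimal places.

x̄ = (1 + 5 + 6 + 14 - 26 + 2 + 0) / 7 = 0.2857
deviations (xᵢ − x̄): 0.7143, 4.7143, 5.7143, 13.7143, -26.2857, 1.7143, -0.2857
Σ(xᵢ − x̄)² = 937.4286 ⇒ m₂ = 937.4286/7 = 133.91837
Σ(xᵢ − x̄)³ = -15285.6735 ⇒ m₃ = -15285.6735/7 = -2183.66764
m₂^(3/2) = 133.91837^(1.5) = 1549.74491
g₁ = m₃ / m₂^(3/2) = -2183.66764 / 1549.74491 ≈ -1.409

-1.409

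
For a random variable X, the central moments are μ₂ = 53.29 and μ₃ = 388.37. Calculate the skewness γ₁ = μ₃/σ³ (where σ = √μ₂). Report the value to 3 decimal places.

σ = √μ₂ = √53.29 = 7.30000
σ³ = μ₂^(3/2) = 389.01700
γ₁ = μ₃/σ³ = 388.37 / 389.01700 ≈ 0.998

0.998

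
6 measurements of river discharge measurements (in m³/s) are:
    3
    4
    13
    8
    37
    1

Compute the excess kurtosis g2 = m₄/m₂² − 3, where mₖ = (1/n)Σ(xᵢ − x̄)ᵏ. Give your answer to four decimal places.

0.4924

x̄ = 11.0000
Σ(xᵢ − x̄)² = 902.0000 ⇒ m₂ = 150.33333
Σ(xᵢ − x̄)⁴ = 473570.0000 ⇒ m₄ = 78928.33333
m₂² = 22600.11111
g2 = m₄/m₂² − 3 = 3.49239 − 3 ≈ 0.4924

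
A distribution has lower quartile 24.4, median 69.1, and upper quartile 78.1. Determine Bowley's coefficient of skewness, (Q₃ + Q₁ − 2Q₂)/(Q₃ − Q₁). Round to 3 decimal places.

-0.665

numerator: Q₃ + Q₁ − 2Q₂ = 78.1 + 24.4 − 2×69.1 = -35.7000
denominator: Q₃ − Q₁ = 78.1 − 24.4 = 53.7000
Bowley skewness = -35.7000 / 53.7000 ≈ -0.665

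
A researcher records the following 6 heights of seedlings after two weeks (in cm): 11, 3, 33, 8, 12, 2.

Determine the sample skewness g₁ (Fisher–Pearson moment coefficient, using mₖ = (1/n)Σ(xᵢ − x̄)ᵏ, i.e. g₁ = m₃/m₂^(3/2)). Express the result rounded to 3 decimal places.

x̄ = (11 + 3 + 33 + 8 + 12 + 2) / 6 = 11.5000
deviations (xᵢ − x̄): -0.5000, -8.5000, 21.5000, -3.5000, 0.5000, -9.5000
Σ(xᵢ − x̄)² = 637.5000 ⇒ m₂ = 637.5000/6 = 106.25000
Σ(xᵢ − x̄)³ = 8424.0000 ⇒ m₃ = 8424.0000/6 = 1404.00000
m₂^(3/2) = 106.25000^(1.5) = 1095.19993
g₁ = m₃ / m₂^(3/2) = 1404.00000 / 1095.19993 ≈ 1.282

1.282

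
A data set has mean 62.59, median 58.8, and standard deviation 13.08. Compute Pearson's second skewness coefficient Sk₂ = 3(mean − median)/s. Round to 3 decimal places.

0.869

Sk₂ = 3(62.59 − 58.8) / 13.08 = 3 × 3.7900 / 13.08
    = 11.3700 / 13.08 ≈ 0.869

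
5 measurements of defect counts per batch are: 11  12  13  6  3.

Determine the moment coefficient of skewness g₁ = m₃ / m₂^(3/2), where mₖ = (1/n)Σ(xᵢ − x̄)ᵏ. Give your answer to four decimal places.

x̄ = (11 + 12 + 13 + 6 + 3) / 5 = 9.0000
deviations (xᵢ − x̄): 2.0000, 3.0000, 4.0000, -3.0000, -6.0000
Σ(xᵢ − x̄)² = 74.0000 ⇒ m₂ = 74.0000/5 = 14.80000
Σ(xᵢ − x̄)³ = -144.0000 ⇒ m₃ = -144.0000/5 = -28.80000
m₂^(3/2) = 14.80000^(1.5) = 56.93674
g₁ = m₃ / m₂^(3/2) = -28.80000 / 56.93674 ≈ -0.5058

-0.5058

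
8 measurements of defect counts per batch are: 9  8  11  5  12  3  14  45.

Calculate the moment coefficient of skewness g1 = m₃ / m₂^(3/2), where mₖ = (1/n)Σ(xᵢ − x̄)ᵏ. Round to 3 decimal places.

x̄ = (9 + 8 + 11 + 5 + 12 + 3 + 14 + 45) / 8 = 13.3750
deviations (xᵢ − x̄): -4.3750, -5.3750, -2.3750, -8.3750, -1.3750, -10.3750, 0.6250, 31.6250
Σ(xᵢ − x̄)² = 1233.8750 ⇒ m₂ = 1233.8750/8 = 154.23438
Σ(xᵢ − x̄)³ = 29670.4688 ⇒ m₃ = 29670.4688/8 = 3708.80859
m₂^(3/2) = 154.23438^(1.5) = 1915.45418
g1 = m₃ / m₂^(3/2) = 3708.80859 / 1915.45418 ≈ 1.936

1.936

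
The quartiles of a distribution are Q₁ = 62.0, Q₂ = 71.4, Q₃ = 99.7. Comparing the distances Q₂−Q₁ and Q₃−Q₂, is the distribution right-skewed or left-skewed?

right-skewed

Q₂ − Q₁ = 9.4;  Q₃ − Q₂ = 28.3
Q₃ − Q₂ > Q₂ − Q₁ ⇒ the upper half is more spread out ⇒ right-skewed.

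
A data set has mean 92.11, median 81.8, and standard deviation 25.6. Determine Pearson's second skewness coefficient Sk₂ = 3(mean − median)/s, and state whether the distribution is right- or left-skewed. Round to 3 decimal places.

1.208, right-skewed

Sk₂ = 3(92.11 − 81.8) / 25.6 = 3 × 10.3100 / 25.6
    = 30.9300 / 25.6 ≈ 1.208
Sk₂ > 0 ⇒ mean > median ⇒ right-skewed (positive skew).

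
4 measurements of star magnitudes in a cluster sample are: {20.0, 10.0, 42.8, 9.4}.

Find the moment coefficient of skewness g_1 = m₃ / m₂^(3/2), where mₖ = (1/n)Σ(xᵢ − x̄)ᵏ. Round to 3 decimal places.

x̄ = (20.0 + 10.0 + 42.8 + 9.4) / 4 = 20.5500
deviations (xᵢ − x̄): -0.5500, -10.5500, 22.2500, -11.1500
Σ(xᵢ − x̄)² = 730.9900 ⇒ m₂ = 730.9900/4 = 182.74750
Σ(xᵢ − x̄)³ = 8454.5370 ⇒ m₃ = 8454.5370/4 = 2113.63425
m₂^(3/2) = 182.74750^(1.5) = 2470.45625
g_1 = m₃ / m₂^(3/2) = 2113.63425 / 2470.45625 ≈ 0.856

0.856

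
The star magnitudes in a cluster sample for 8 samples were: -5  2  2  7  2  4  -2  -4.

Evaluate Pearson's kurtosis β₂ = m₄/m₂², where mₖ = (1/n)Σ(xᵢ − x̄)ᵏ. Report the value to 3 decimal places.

x̄ = 0.7500
Σ(xᵢ − x̄)² = 117.5000 ⇒ m₂ = 14.68750
Σ(xᵢ − x̄)⁴ = 3304.1563 ⇒ m₄ = 413.01953
m₂² = 215.72266
β₂ = m₄/m₂² = 413.01953 / 215.72266 ≈ 1.915

1.915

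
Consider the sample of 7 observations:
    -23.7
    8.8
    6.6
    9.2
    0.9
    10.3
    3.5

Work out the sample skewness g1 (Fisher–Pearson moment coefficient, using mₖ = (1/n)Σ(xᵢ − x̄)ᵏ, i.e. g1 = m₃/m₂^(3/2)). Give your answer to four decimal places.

x̄ = (-23.7 + 8.8 + 6.6 + 9.2 + 0.9 + 10.3 + 3.5) / 7 = 2.2286
deviations (xᵢ − x̄): -25.9286, 6.5714, 4.3714, 6.9714, -1.3286, 8.0714, 1.2714
Σ(xᵢ − x̄)² = 851.7143 ⇒ m₂ = 851.7143/7 = 121.67347
Σ(xᵢ − x̄)³ = -16199.8622 ⇒ m₃ = -16199.8622/7 = -2314.26603
m₂^(3/2) = 121.67347^(1.5) = 1342.12769
g1 = m₃ / m₂^(3/2) = -2314.26603 / 1342.12769 ≈ -1.7243

-1.7243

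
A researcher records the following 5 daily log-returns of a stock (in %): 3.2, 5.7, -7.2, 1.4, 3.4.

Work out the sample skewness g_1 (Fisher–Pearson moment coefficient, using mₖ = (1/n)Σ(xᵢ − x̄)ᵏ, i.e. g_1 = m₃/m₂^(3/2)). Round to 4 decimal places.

x̄ = (3.2 + 5.7 - 7.2 + 1.4 + 3.4) / 5 = 1.3000
deviations (xᵢ − x̄): 1.9000, 4.4000, -8.5000, 0.1000, 2.1000
Σ(xᵢ − x̄)² = 99.6400 ⇒ m₂ = 99.6400/5 = 19.92800
Σ(xᵢ − x̄)³ = -512.8200 ⇒ m₃ = -512.8200/5 = -102.56400
m₂^(3/2) = 19.92800^(1.5) = 88.96016
g_1 = m₃ / m₂^(3/2) = -102.56400 / 88.96016 ≈ -1.1529

-1.1529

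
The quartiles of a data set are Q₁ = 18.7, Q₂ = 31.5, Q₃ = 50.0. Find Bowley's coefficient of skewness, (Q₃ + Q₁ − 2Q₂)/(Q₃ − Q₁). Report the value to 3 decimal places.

numerator: Q₃ + Q₁ − 2Q₂ = 50.0 + 18.7 − 2×31.5 = 5.7000
denominator: Q₃ − Q₁ = 50.0 − 18.7 = 31.3000
Bowley skewness = 5.7000 / 31.3000 ≈ 0.182

0.182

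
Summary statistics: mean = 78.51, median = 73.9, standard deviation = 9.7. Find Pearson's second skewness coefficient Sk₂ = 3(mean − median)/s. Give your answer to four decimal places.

Sk₂ = 3(78.51 − 73.9) / 9.7 = 3 × 4.6100 / 9.7
    = 13.8300 / 9.7 ≈ 1.4258

1.4258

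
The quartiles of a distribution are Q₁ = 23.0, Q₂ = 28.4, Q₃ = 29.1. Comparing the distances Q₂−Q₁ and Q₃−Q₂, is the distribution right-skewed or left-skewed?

Q₂ − Q₁ = 5.4;  Q₃ − Q₂ = 0.7
Q₂ − Q₁ > Q₃ − Q₂ ⇒ the lower half is more spread out ⇒ left-skewed.

left-skewed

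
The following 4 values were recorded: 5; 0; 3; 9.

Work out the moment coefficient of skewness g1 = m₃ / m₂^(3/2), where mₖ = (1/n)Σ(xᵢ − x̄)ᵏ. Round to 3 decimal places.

x̄ = (5 + 0 + 3 + 9) / 4 = 4.2500
deviations (xᵢ − x̄): 0.7500, -4.2500, -1.2500, 4.7500
Σ(xᵢ − x̄)² = 42.7500 ⇒ m₂ = 42.7500/4 = 10.68750
Σ(xᵢ − x̄)³ = 28.8750 ⇒ m₃ = 28.8750/4 = 7.21875
m₂^(3/2) = 10.68750^(1.5) = 34.93930
g1 = m₃ / m₂^(3/2) = 7.21875 / 34.93930 ≈ 0.207

0.207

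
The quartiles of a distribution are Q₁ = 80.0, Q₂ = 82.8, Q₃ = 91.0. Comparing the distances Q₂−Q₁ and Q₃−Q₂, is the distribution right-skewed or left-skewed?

Q₂ − Q₁ = 2.8;  Q₃ − Q₂ = 8.2
Q₃ − Q₂ > Q₂ − Q₁ ⇒ the upper half is more spread out ⇒ right-skewed.

right-skewed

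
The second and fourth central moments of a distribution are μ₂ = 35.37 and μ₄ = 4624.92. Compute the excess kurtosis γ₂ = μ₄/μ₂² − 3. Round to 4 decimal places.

μ₂² = 35.37² = 1251.03690
μ₄/μ₂² = 4624.92 / 1251.03690 = 3.69687
γ₂ = 3.69687 − 3 ≈ 0.6969

0.6969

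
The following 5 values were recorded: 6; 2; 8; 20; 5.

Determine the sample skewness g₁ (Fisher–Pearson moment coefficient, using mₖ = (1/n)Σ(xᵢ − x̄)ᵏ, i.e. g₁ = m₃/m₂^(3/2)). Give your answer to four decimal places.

x̄ = (6 + 2 + 8 + 20 + 5) / 5 = 8.2000
deviations (xᵢ − x̄): -2.2000, -6.2000, -0.2000, 11.8000, -3.2000
Σ(xᵢ − x̄)² = 192.8000 ⇒ m₂ = 192.8000/5 = 38.56000
Σ(xᵢ − x̄)³ = 1361.2800 ⇒ m₃ = 1361.2800/5 = 272.25600
m₂^(3/2) = 38.56000^(1.5) = 239.44487
g₁ = m₃ / m₂^(3/2) = 272.25600 / 239.44487 ≈ 1.1370

1.1370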